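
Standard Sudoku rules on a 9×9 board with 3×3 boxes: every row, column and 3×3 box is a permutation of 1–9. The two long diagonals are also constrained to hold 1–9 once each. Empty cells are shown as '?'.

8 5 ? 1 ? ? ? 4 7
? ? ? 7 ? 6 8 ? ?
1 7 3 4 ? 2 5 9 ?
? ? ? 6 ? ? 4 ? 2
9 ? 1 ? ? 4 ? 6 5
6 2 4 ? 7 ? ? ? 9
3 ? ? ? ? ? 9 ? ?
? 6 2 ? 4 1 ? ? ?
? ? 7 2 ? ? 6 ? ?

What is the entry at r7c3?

8

r2c2 = 4 (sole candidate).
r2c3 = 9 (sole candidate).
r3c5 = 8 (sole candidate).
r3c9 = 6 (sole candidate).
r5c5 = 2 (sole candidate).
r6c6 = 5 (sole candidate).
r7c3 = 8: row 7 has {3,9}; col 3 has {1,2,3,4,7,9}; box has {2,3,6,7}; anti-diagonal has {2,5,6,7} → only 8 remains.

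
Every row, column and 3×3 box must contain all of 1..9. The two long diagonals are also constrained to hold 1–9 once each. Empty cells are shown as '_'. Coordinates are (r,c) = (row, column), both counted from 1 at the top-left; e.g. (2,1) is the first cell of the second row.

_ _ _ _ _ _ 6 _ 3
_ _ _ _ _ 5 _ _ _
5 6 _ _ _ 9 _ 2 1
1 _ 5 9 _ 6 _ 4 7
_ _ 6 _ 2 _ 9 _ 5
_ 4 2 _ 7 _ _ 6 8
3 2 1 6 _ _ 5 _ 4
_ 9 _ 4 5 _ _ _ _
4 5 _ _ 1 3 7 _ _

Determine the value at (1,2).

1

(2,9) = 9: row 2 has {5}; col 9 has {1,3,4,5,7,8}; box has {1,2,3,6} → only 9 remains.
(3,7) = 8: row 3 has {1,2,5,6,9}; col 7 has {5,6,7,9}; box has {1,2,3,6,9}; anti-diagonal has {1,2,3,4,6,9} → only 8 remains.
(6,1) = 9: row 6 has {2,4,6,7,8}; col 1 has {1,3,4,5}; box has {1,2,4,5,6} → only 9 remains.
(6,4) = 5: row 6 has {2,4,6,7,8,9}; col 4 has {4,6,9}; box has {2,6,7,9}; anti-diagonal has {1,2,3,4,6,8,9} → only 5 remains.
(6,6) = 1: row 6 has {2,4,5,6,7,8,9}; col 6 has {3,5,6,9}; box has {2,5,6,7,9}; main diagonal has {2,5,9} → only 1 remains.
(6,7) = 3: row 6 has {1,2,4,5,6,7,8,9}; col 7 has {5,6,7,8,9}; box has {4,5,6,7,8,9} → only 3 remains.
(9,3) = 8: row 9 has {1,3,4,5,7}; col 3 has {1,2,5,6}; box has {1,2,3,4,5,9} → only 8 remains.
(9,4) = 2: row 9 has {1,3,4,5,7,8}; col 4 has {4,5,6,9}; box has {1,3,4,5,6} → only 2 remains.
(9,8) = 9: row 9 has {1,2,3,4,5,7,8}; col 8 has {2,4,6}; box has {4,5,7} → only 9 remains.
(9,9) = 6: row 9 has {1,2,3,4,5,7,8,9}; col 9 has {1,3,4,5,7,8,9}; box has {4,5,7,9}; main diagonal has {1,2,5,9} → only 6 remains.
(2,7) = 4: row 2 has {5,9}; col 7 has {3,5,6,7,8,9}; box has {1,2,3,6,8,9} → only 4 remains.
(2,8) = 7: row 2 has {4,5,9}; col 8 has {2,4,6,9}; box has {1,2,3,4,6,8,9}; anti-diagonal has {1,2,3,4,5,6,8,9} → only 7 remains.
(4,7) = 2: row 4 has {1,4,5,6,7,9}; col 7 has {3,4,5,6,7,8,9}; box has {3,4,5,6,7,8,9} → only 2 remains.
(5,8) = 1: row 5 has {2,5,6,9}; col 8 has {2,4,6,7,9}; box has {2,3,4,5,6,7,8,9} → only 1 remains.
(7,8) = 8: row 7 has {1,2,3,4,5,6}; col 8 has {1,2,4,6,7,9}; box has {4,5,6,7,9} → only 8 remains.
(8,3) = 7: row 8 has {4,5,9}; col 3 has {1,2,5,6,8}; box has {1,2,3,4,5,8,9} → only 7 remains.
(8,6) = 8: row 8 has {4,5,7,9}; col 6 has {1,3,5,6,9}; box has {1,2,3,4,5,6} → only 8 remains.
(8,7) = 1: row 8 has {4,5,7,8,9}; col 7 has {2,3,4,5,6,7,8,9}; box has {4,5,6,7,8,9} → only 1 remains.
(8,8) = 3: row 8 has {1,4,5,7,8,9}; col 8 has {1,2,4,6,7,8,9}; box has {1,4,5,6,7,8,9}; main diagonal has {1,2,5,6,9} → only 3 remains.
(8,9) = 2: row 8 has {1,3,4,5,7,8,9}; col 9 has {1,3,4,5,6,7,8,9}; box has {1,3,4,5,6,7,8,9} → only 2 remains.
(1,8) = 5: row 1 has {3,6}; col 8 has {1,2,3,4,6,7,8,9}; box has {1,2,3,4,6,7,8,9} → only 5 remains.
(2,2) = 8: row 2 has {4,5,7,9}; col 2 has {2,4,5,6,9}; box has {5,6}; main diagonal has {1,2,3,5,6,9} → only 8 remains.
(2,3) = 3: row 2 has {4,5,7,8,9}; col 3 has {1,2,5,6,7,8}; box has {5,6,8} → only 3 remains.
(2,4) = 1: row 2 has {3,4,5,7,8,9}; col 4 has {2,4,5,6,9}; box has {5,9} → only 1 remains.
(2,5) = 6: row 2 has {1,3,4,5,7,8,9}; col 5 has {1,2,5,7}; box has {1,5,9} → only 6 remains.
(3,3) = 4: row 3 has {1,2,5,6,8,9}; col 3 has {1,2,3,5,6,7,8}; box has {3,5,6,8}; main diagonal has {1,2,3,5,6,8,9} → only 4 remains.
(3,5) = 3: row 3 has {1,2,4,5,6,8,9}; col 5 has {1,2,5,6,7}; box has {1,5,6,9} → only 3 remains.
(4,2) = 3: row 4 has {1,2,4,5,6,7,9}; col 2 has {2,4,5,6,8,9}; box has {1,2,4,5,6,9} → only 3 remains.
(4,5) = 8: row 4 has {1,2,3,4,5,6,7,9}; col 5 has {1,2,3,5,6,7}; box has {1,2,5,6,7,9} → only 8 remains.
(5,2) = 7: row 5 has {1,2,5,6,9}; col 2 has {2,3,4,5,6,8,9}; box has {1,2,3,4,5,6,9} → only 7 remains.
(5,4) = 3: row 5 has {1,2,5,6,7,9}; col 4 has {1,2,4,5,6,9}; box has {1,2,5,6,7,8,9} → only 3 remains.
(5,6) = 4: row 5 has {1,2,3,5,6,7,9}; col 6 has {1,3,5,6,8,9}; box has {1,2,3,5,6,7,8,9} → only 4 remains.
(7,5) = 9: row 7 has {1,2,3,4,5,6,8}; col 5 has {1,2,3,5,6,7,8}; box has {1,2,3,4,5,6,8} → only 9 remains.
(7,6) = 7: row 7 has {1,2,3,4,5,6,8,9}; col 6 has {1,3,4,5,6,8,9}; box has {1,2,3,4,5,6,8,9} → only 7 remains.
(8,1) = 6: row 8 has {1,2,3,4,5,7,8,9}; col 1 has {1,3,4,5,9}; box has {1,2,3,4,5,7,8,9} → only 6 remains.
(1,1) = 7: row 1 has {3,5,6}; col 1 has {1,3,4,5,6,9}; box has {3,4,5,6,8}; main diagonal has {1,2,3,4,5,6,8,9} → only 7 remains.
(1,2) = 1: row 1 has {3,5,6,7}; col 2 has {2,3,4,5,6,7,8,9}; box has {3,4,5,6,7,8} → only 1 remains.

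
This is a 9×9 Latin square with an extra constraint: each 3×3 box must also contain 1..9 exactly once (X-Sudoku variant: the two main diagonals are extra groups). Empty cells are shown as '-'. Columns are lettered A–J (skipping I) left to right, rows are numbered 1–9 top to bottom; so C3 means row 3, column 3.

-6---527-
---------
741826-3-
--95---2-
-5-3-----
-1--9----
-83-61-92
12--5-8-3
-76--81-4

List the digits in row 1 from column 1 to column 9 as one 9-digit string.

C1 = 8: row 1 has {2,5,6,7}; col 3 has {1,3,6,9}; box has {1,4,6,7} → only 8 remains.
B4 = 3: row 4 has {2,5,9}; col 2 has {1,2,4,5,6,7,8}; box has {1,5,9} → only 3 remains.
G7 = 7: row 7 has {1,2,3,6,8,9}; col 7 has {1,2,8}; box has {1,2,3,4,8,9}; main diagonal has {1,4,5} → only 7 remains.
C8 = 4: row 8 has {1,2,3,5,8}; col 3 has {1,3,6,8,9}; box has {1,2,3,6,7,8} → only 4 remains.
H8 = 6: row 8 has {1,2,3,4,5,8}; col 8 has {2,3,7,9}; box has {1,2,3,4,7,8,9}; main diagonal has {1,4,5,7} → only 6 remains.
E9 = 3: row 9 has {1,4,6,7,8}; col 5 has {2,5,6,9}; box has {1,5,6,8} → only 3 remains.
H9 = 5: row 9 has {1,3,4,6,7,8}; col 8 has {2,3,6,7,9}; box has {1,2,3,4,6,7,8,9} → only 5 remains.
B2 = 9: row 2 has {}; col 2 has {1,2,3,4,5,6,7,8}; box has {1,4,6,7,8}; main diagonal has {1,4,5,6,7} → only 9 remains.
E5 = 8: row 5 has {3,5}; col 5 has {2,3,5,6,9}; box has {3,5,9}; main diagonal has {1,4,5,6,7,9}; anti-diagonal has {2,3} → only 8 remains.
F6 = 2: row 6 has {1,9}; col 6 has {1,5,6,8}; box has {3,5,8,9}; main diagonal has {1,4,5,6,7,8,9} → only 2 remains.
A7 = 5: row 7 has {1,2,3,6,7,8,9}; col 1 has {1,7}; box has {1,2,3,4,6,7,8} → only 5 remains.
D7 = 4: row 7 has {1,2,3,5,6,7,8,9}; col 4 has {3,5,8}; box has {1,3,5,6,8} → only 4 remains.
A9 = 9: row 9 has {1,3,4,5,6,7,8}; col 1 has {1,5,7}; box has {1,2,3,4,5,6,7,8}; anti-diagonal has {2,3,8} → only 9 remains.
D9 = 2: row 9 has {1,3,4,5,6,7,8,9}; col 4 has {3,4,5,8}; box has {1,3,4,5,6,8} → only 2 remains.
A1 = 3: row 1 has {2,5,6,7,8}; col 1 has {1,5,7,9}; box has {1,4,6,7,8,9}; main diagonal has {1,2,4,5,6,7,8,9} → only 3 remains.
J1 = 1: row 1 has {2,3,5,6,7,8}; col 9 has {2,3,4}; box has {2,3,7}; anti-diagonal has {2,3,8,9} → only 1 remains.
A2 = 2: row 2 has {9}; col 1 has {1,3,5,7,9}; box has {1,3,4,6,7,8,9} → only 2 remains.
C2 = 5: row 2 has {2,9}; col 3 has {1,3,4,6,8,9}; box has {1,2,3,4,6,7,8,9} → only 5 remains.
H2 = 4: row 2 has {2,5,9}; col 8 has {2,3,5,6,7,9}; box has {1,2,3,7}; anti-diagonal has {1,2,3,8,9} → only 4 remains.
G3 = 5: row 3 has {1,2,3,4,6,7,8}; col 7 has {1,2,7,8}; box has {1,2,3,4,7}; anti-diagonal has {1,2,3,4,8,9} → only 5 remains.
J3 = 9: row 3 has {1,2,3,4,5,6,7,8}; col 9 has {1,2,3,4}; box has {1,2,3,4,5,7} → only 9 remains.
F4 = 7: row 4 has {2,3,5,9}; col 6 has {1,2,5,6,8}; box has {2,3,5,8,9}; anti-diagonal has {1,2,3,4,5,8,9} → only 7 remains.
F5 = 4: row 5 has {3,5,8}; col 6 has {1,2,5,6,7,8}; box has {2,3,5,7,8,9} → only 4 remains.
H5 = 1: row 5 has {3,4,5,8}; col 8 has {2,3,4,5,6,7,9}; box has {2} → only 1 remains.
C6 = 7: row 6 has {1,2,9}; col 3 has {1,3,4,5,6,8,9}; box has {1,3,5,9} → only 7 remains.
D6 = 6: row 6 has {1,2,7,9}; col 4 has {2,3,4,5,8}; box has {2,3,4,5,7,8,9}; anti-diagonal has {1,2,3,4,5,7,8,9} → only 6 remains.
H6 = 8: row 6 has {1,2,6,7,9}; col 8 has {1,2,3,4,5,6,7,9}; box has {1,2} → only 8 remains.
J6 = 5: row 6 has {1,2,6,7,8,9}; col 9 has {1,2,3,4,9}; box has {1,2,8} → only 5 remains.
F8 = 9: row 8 has {1,2,3,4,5,6,8}; col 6 has {1,2,4,5,6,7,8}; box has {1,2,3,4,5,6,8} → only 9 remains.
D1 = 9: row 1 has {1,2,3,5,6,7,8}; col 4 has {2,3,4,5,6,8}; box has {2,5,6,8} → only 9 remains.
E1 = 4: row 1 has {1,2,3,5,6,7,8,9}; col 5 has {2,3,5,6,8,9}; box has {2,5,6,8,9} → only 4 remains.

368945271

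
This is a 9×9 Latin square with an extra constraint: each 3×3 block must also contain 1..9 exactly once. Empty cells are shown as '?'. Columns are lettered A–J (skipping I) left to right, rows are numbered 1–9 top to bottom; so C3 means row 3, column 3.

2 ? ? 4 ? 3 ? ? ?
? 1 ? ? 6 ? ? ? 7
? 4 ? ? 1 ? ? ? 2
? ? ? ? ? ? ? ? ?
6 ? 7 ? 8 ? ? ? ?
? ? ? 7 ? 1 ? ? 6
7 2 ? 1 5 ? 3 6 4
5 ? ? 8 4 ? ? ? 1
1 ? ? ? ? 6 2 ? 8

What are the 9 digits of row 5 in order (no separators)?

657984123

F7 = 9: row 7 has {1,2,3,4,5,6,7}; col 6 has {1,3,6}; box has {1,4,5,6,8} → only 9 remains.
D9 = 3: row 9 has {1,2,6,8}; col 4 has {1,4,7,8}; box has {1,4,5,6,8,9} → only 3 remains.
E9 = 7: row 9 has {1,2,3,6,8}; col 5 has {1,4,5,6,8}; box has {1,3,4,5,6,8,9} → only 7 remains.
E1 = 9: row 1 has {2,3,4}; col 5 has {1,4,5,6,7,8}; box has {1,3,4,6} → only 9 remains.
J1 = 5: row 1 has {2,3,4,9}; col 9 has {1,2,4,6,7,8}; box has {2,7} → only 5 remains.
D3 = 5: row 3 has {1,2,4}; col 4 has {1,3,4,7,8}; box has {1,3,4,6,9} → only 5 remains.
C7 = 8: row 7 has {1,2,3,4,5,6,7,9}; col 3 has {7}; box has {1,2,5,7} → only 8 remains.
F8 = 2: row 8 has {1,4,5,8}; col 6 has {1,3,6,9}; box has {1,3,4,5,6,7,8,9} → only 2 remains.
B9 = 9: row 9 has {1,2,3,6,7,8}; col 2 has {1,2,4}; box has {1,2,5,7,8} → only 9 remains.
C9 = 4: row 9 has {1,2,3,6,7,8,9}; col 3 has {7,8}; box has {1,2,5,7,8,9} → only 4 remains.
H9 = 5: row 9 has {1,2,3,4,6,7,8,9}; col 8 has {6}; box has {1,2,3,4,6,8} → only 5 remains.
C1 = 6: row 1 has {2,3,4,5,9}; col 3 has {4,7,8}; box has {1,2,4} → only 6 remains.
D2 = 2: row 2 has {1,6,7}; col 4 has {1,3,4,5,7,8}; box has {1,3,4,5,6,9} → only 2 remains.
F2 = 8: row 2 has {1,2,6,7}; col 6 has {1,2,3,6,9}; box has {1,2,3,4,5,6,9} → only 8 remains.
F3 = 7: row 3 has {1,2,4,5}; col 6 has {1,2,3,6,8,9}; box has {1,2,3,4,5,6,8,9} → only 7 remains.
D5 = 9: row 5 has {6,7,8}; col 4 has {1,2,3,4,5,7,8}; box has {1,7,8} → only 9 remains.
J5 = 3: row 5 has {6,7,8,9}; col 9 has {1,2,4,5,6,7,8}; box has {6} → only 3 remains.
C8 = 3: row 8 has {1,2,4,5,8}; col 3 has {4,6,7,8}; box has {1,2,4,5,7,8,9} → only 3 remains.
C3 = 9: row 3 has {1,2,4,5,7}; col 3 has {3,4,6,7,8}; box has {1,2,4,6} → only 9 remains.
D4 = 6: row 4 has {}; col 4 has {1,2,3,4,5,7,8,9}; box has {1,7,8,9} → only 6 remains.
J4 = 9: row 4 has {6}; col 9 has {1,2,3,4,5,6,7,8}; box has {3,6} → only 9 remains.
B5 = 5: row 5 has {3,6,7,8,9}; col 2 has {1,2,4,9}; box has {6,7} → only 5 remains.
F5 = 4: row 5 has {3,5,6,7,8,9}; col 6 has {1,2,3,6,7,8,9}; box has {1,6,7,8,9} → only 4 remains.
G5 = 1: row 5 has {3,4,5,6,7,8,9}; col 7 has {2,3}; box has {3,6,9} → only 1 remains.
H5 = 2: row 5 has {1,3,4,5,6,7,8,9}; col 8 has {5,6}; box has {1,3,6,9} → only 2 remains.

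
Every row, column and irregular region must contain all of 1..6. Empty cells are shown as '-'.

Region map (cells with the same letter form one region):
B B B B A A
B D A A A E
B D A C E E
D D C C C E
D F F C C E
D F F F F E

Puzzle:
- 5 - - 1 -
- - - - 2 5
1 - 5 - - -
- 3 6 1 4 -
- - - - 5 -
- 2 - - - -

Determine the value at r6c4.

5

r4c6 = 2 (sole candidate).
r4c1 = 5 (sole candidate).
r2c2 = 1 (hidden single in row 2).
r3c4 = 2 (hidden single in row 3).
r5c4 = 3 (sole candidate).
r5c1 = 2 (hidden single in row 5).
r1c3 = 2 (hidden single in row 1).
r6c4 = 5: in row 6, 5 can only go here (every other open cell in that row sees a 5).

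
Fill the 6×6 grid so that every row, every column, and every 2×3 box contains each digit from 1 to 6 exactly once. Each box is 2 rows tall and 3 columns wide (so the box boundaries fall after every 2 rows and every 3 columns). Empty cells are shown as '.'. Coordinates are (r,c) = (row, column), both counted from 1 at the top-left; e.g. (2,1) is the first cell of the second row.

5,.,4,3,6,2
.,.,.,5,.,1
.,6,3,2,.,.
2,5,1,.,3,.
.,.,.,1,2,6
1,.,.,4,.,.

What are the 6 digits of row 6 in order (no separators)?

126453

(1,2) = 1 (sole candidate).
(2,5) = 4 (sole candidate).
(3,1) = 4 (sole candidate).
(3,6) = 5 (sole candidate).
(4,4) = 6 (sole candidate).
(4,6) = 4 (sole candidate).
(5,1) = 3 (sole candidate).
(5,2) = 4 (sole candidate).
(5,3) = 5 (sole candidate).
(6,2) = 2: row 6 has {1,4}; col 2 has {1,4,5,6}; box has {1,3,4,5} → only 2 remains.
(6,3) = 6: row 6 has {1,2,4}; col 3 has {1,3,4,5}; box has {1,2,3,4,5} → only 6 remains.
(6,5) = 5: row 6 has {1,2,4,6}; col 5 has {2,3,4,6}; box has {1,2,4,6} → only 5 remains.
(6,6) = 3: row 6 has {1,2,4,5,6}; col 6 has {1,2,4,5,6}; box has {1,2,4,5,6} → only 3 remains.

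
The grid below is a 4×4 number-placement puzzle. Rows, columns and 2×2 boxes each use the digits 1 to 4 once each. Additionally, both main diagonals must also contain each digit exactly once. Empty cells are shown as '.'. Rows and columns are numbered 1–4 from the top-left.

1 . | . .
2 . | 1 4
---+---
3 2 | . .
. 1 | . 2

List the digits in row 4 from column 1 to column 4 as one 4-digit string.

4132

r1c4 = 3 (sole candidate).
r2c2 = 3 (sole candidate).
r3c3 = 4 (sole candidate).
r3c4 = 1 (sole candidate).
r4c1 = 4: row 4 has {1,2}; col 1 has {1,2,3}; box has {1,2,3}; anti-diagonal has {1,2,3} → only 4 remains.
r4c3 = 3: row 4 has {1,2,4}; col 3 has {1,4}; box has {1,2,4} → only 3 remains.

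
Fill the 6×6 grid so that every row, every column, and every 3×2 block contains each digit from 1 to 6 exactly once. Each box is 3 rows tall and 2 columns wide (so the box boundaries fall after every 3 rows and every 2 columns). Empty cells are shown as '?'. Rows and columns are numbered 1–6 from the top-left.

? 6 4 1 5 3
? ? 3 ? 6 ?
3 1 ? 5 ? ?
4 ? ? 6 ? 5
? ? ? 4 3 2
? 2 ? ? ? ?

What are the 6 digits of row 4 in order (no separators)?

r1c1 = 2 (sole candidate).
r2c1 = 5 (sole candidate).
r2c2 = 4 (sole candidate).
r2c4 = 2 (sole candidate).
r2c6 = 1 (sole candidate).
r3c3 = 6 (sole candidate).
r3c6 = 4 (sole candidate).
r4c2 = 3: row 4 has {4,5,6}; col 2 has {1,2,4,6}; box has {2,4} → only 3 remains.
r4c5 = 1: row 4 has {3,4,5,6}; col 5 has {3,5,6}; box has {2,3,5} → only 1 remains.
r5c2 = 5 (sole candidate).
r5c3 = 1 (sole candidate).
r6c3 = 5 (sole candidate).
r6c4 = 3 (sole candidate).
r6c5 = 4 (sole candidate).
r6c6 = 6 (sole candidate).
r3c5 = 2 (sole candidate).
r4c3 = 2: row 4 has {1,3,4,5,6}; col 3 has {1,3,4,5,6}; box has {1,3,4,5,6} → only 2 remains.

432615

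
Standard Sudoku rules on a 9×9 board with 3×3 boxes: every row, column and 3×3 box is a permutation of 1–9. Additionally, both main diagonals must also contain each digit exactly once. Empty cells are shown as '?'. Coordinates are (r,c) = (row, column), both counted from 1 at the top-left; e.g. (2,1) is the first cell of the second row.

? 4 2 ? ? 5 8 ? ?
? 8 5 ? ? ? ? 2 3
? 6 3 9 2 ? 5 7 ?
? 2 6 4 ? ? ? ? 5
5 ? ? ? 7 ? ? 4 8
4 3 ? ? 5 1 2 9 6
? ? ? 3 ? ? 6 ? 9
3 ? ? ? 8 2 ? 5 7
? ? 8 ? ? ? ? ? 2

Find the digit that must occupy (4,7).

(1,1) = 9: row 1 has {2,4,5,8}; col 1 has {3,4,5}; box has {2,3,4,5,6,8}; main diagonal has {1,2,3,4,5,6,7,8} → only 9 remains.
(1,9) = 1: row 1 has {2,4,5,8,9}; col 9 has {2,3,5,6,7,8,9}; box has {2,3,5,7,8}; anti-diagonal has {2,5,7} → only 1 remains.
(3,1) = 1: row 3 has {2,3,5,6,7,9}; col 1 has {3,4,5,9}; box has {2,3,4,5,6,8,9} → only 1 remains.
(3,9) = 4: row 3 has {1,2,3,5,6,7,9}; col 9 has {1,2,3,5,6,7,8,9}; box has {1,2,3,5,7,8} → only 4 remains.
(6,3) = 7: row 6 has {1,2,3,4,5,6,9}; col 3 has {2,3,5,6,8}; box has {2,3,4,5,6} → only 7 remains.
(6,4) = 8: row 6 has {1,2,3,4,5,6,7,9}; col 4 has {3,4,9}; box has {1,4,5,7}; anti-diagonal has {1,2,5,7} → only 8 remains.
(7,3) = 4: row 7 has {3,6,9}; col 3 has {2,3,5,6,7,8}; box has {3,8}; anti-diagonal has {1,2,5,7,8} → only 4 remains.
(7,5) = 1: row 7 has {3,4,6,9}; col 5 has {2,5,7,8}; box has {2,3,8} → only 1 remains.
(7,6) = 7: row 7 has {1,3,4,6,9}; col 6 has {1,2,5}; box has {1,2,3,8} → only 7 remains.
(7,8) = 8: row 7 has {1,3,4,6,7,9}; col 8 has {2,4,5,7,9}; box has {2,5,6,7,9} → only 8 remains.
(8,2) = 9: row 8 has {2,3,5,7,8}; col 2 has {2,3,4,6,8}; box has {3,4,8}; anti-diagonal has {1,2,4,5,7,8} → only 9 remains.
(8,3) = 1: row 8 has {2,3,5,7,8,9}; col 3 has {2,3,4,5,6,7,8}; box has {3,4,8,9} → only 1 remains.
(8,4) = 6: row 8 has {1,2,3,5,7,8,9}; col 4 has {3,4,8,9}; box has {1,2,3,7,8} → only 6 remains.
(8,7) = 4: row 8 has {1,2,3,5,6,7,8,9}; col 7 has {2,5,6,8}; box has {2,5,6,7,8,9} → only 4 remains.
(9,1) = 6: row 9 has {2,8}; col 1 has {1,3,4,5,9}; box has {1,3,4,8,9}; anti-diagonal has {1,2,4,5,7,8,9} → only 6 remains.
(9,4) = 5: row 9 has {2,6,8}; col 4 has {3,4,6,8,9}; box has {1,2,3,6,7,8} → only 5 remains.
(1,4) = 7: row 1 has {1,2,4,5,8,9}; col 4 has {3,4,5,6,8,9}; box has {2,5,9} → only 7 remains.
(1,8) = 6: row 1 has {1,2,4,5,7,8,9}; col 8 has {2,4,5,7,8,9}; box has {1,2,3,4,5,7,8} → only 6 remains.
(2,1) = 7: row 2 has {2,3,5,8}; col 1 has {1,3,4,5,6,9}; box has {1,2,3,4,5,6,8,9} → only 7 remains.
(2,4) = 1: row 2 has {2,3,5,7,8}; col 4 has {3,4,5,6,7,8,9}; box has {2,5,7,9} → only 1 remains.
(2,7) = 9: row 2 has {1,2,3,5,7,8}; col 7 has {2,4,5,6,8}; box has {1,2,3,4,5,6,7,8} → only 9 remains.
(3,6) = 8: row 3 has {1,2,3,4,5,6,7,9}; col 6 has {1,2,5,7}; box has {1,2,5,7,9} → only 8 remains.
(4,1) = 8: row 4 has {2,4,5,6}; col 1 has {1,3,4,5,6,7,9}; box has {2,3,4,5,6,7} → only 8 remains.
(4,6) = 3: row 4 has {2,4,5,6,8}; col 6 has {1,2,5,7,8}; box has {1,4,5,7,8}; anti-diagonal has {1,2,4,5,6,7,8,9} → only 3 remains.
(4,8) = 1: row 4 has {2,3,4,5,6,8}; col 8 has {2,4,5,6,7,8,9}; box has {2,4,5,6,8,9} → only 1 remains.
(5,2) = 1: row 5 has {4,5,7,8}; col 2 has {2,3,4,6,8,9}; box has {2,3,4,5,6,7,8} → only 1 remains.
(5,3) = 9: row 5 has {1,4,5,7,8}; col 3 has {1,2,3,4,5,6,7,8}; box has {1,2,3,4,5,6,7,8} → only 9 remains.
(5,4) = 2: row 5 has {1,4,5,7,8,9}; col 4 has {1,3,4,5,6,7,8,9}; box has {1,3,4,5,7,8} → only 2 remains.
(5,6) = 6: row 5 has {1,2,4,5,7,8,9}; col 6 has {1,2,3,5,7,8}; box has {1,2,3,4,5,7,8} → only 6 remains.
(5,7) = 3: row 5 has {1,2,4,5,6,7,8,9}; col 7 has {2,4,5,6,8,9}; box has {1,2,4,5,6,8,9} → only 3 remains.
(7,1) = 2: row 7 has {1,3,4,6,7,8,9}; col 1 has {1,3,4,5,6,7,8,9}; box has {1,3,4,6,8,9} → only 2 remains.
(7,2) = 5: row 7 has {1,2,3,4,6,7,8,9}; col 2 has {1,2,3,4,6,8,9}; box has {1,2,3,4,6,8,9} → only 5 remains.
(9,2) = 7: row 9 has {2,5,6,8}; col 2 has {1,2,3,4,5,6,8,9}; box has {1,2,3,4,5,6,8,9} → only 7 remains.
(9,7) = 1: row 9 has {2,5,6,7,8}; col 7 has {2,3,4,5,6,8,9}; box has {2,4,5,6,7,8,9} → only 1 remains.
(9,8) = 3: row 9 has {1,2,5,6,7,8}; col 8 has {1,2,4,5,6,7,8,9}; box has {1,2,4,5,6,7,8,9} → only 3 remains.
(1,5) = 3: row 1 has {1,2,4,5,6,7,8,9}; col 5 has {1,2,5,7,8}; box has {1,2,5,7,8,9} → only 3 remains.
(2,6) = 4: row 2 has {1,2,3,5,7,8,9}; col 6 has {1,2,3,5,6,7,8}; box has {1,2,3,5,7,8,9} → only 4 remains.
(4,5) = 9: row 4 has {1,2,3,4,5,6,8}; col 5 has {1,2,3,5,7,8}; box has {1,2,3,4,5,6,7,8} → only 9 remains.
(4,7) = 7: row 4 has {1,2,3,4,5,6,8,9}; col 7 has {1,2,3,4,5,6,8,9}; box has {1,2,3,4,5,6,8,9} → only 7 remains.

7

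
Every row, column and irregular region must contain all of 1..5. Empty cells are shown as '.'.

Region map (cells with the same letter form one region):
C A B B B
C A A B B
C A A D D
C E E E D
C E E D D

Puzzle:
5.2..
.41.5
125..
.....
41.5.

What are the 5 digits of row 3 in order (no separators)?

R1C2 = 3: row 1 has {2,5}; col 2 has {1,2,4}; region has {1,2,4,5} → only 3 remains.
R2C4 = 3: row 2 has {1,4,5}; col 4 has {5}; region has {2,5} → only 3 remains.
R3C4 = 4: row 3 has {1,2,5}; col 4 has {3,5}; region has {5} → only 4 remains.
R3C5 = 3: row 3 has {1,2,4,5}; col 5 has {5}; region has {4,5} → only 3 remains.

12543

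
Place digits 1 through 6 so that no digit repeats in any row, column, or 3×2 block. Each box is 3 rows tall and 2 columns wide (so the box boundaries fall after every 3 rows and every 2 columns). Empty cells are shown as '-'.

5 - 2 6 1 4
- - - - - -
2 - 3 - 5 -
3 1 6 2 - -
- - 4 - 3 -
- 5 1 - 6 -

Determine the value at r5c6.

r1c2 = 3: row 1 has {1,2,4,5,6}; col 2 has {1,5}; box has {2,5} → only 3 remains.
r2c3 = 5: row 2 has {}; col 3 has {1,2,3,4,6}; box has {2,3,6} → only 5 remains.
r2c5 = 2: row 2 has {5}; col 5 has {1,3,5,6}; box has {1,4,5} → only 2 remains.
r3c6 = 6: row 3 has {2,3,5}; col 6 has {4}; box has {1,2,4,5} → only 6 remains.
r4c5 = 4: row 4 has {1,2,3,6}; col 5 has {1,2,3,5,6}; box has {3,6} → only 4 remains.
r4c6 = 5: row 4 has {1,2,3,4,6}; col 6 has {4,6}; box has {3,4,6} → only 5 remains.
r5c1 = 6: row 5 has {3,4}; col 1 has {2,3,5}; box has {1,3,5} → only 6 remains.
r5c2 = 2: row 5 has {3,4,6}; col 2 has {1,3,5}; box has {1,3,5,6} → only 2 remains.
r5c4 = 5: row 5 has {2,3,4,6}; col 4 has {2,6}; box has {1,2,4,6} → only 5 remains.
r5c6 = 1: row 5 has {2,3,4,5,6}; col 6 has {4,5,6}; box has {3,4,5,6} → only 1 remains.

1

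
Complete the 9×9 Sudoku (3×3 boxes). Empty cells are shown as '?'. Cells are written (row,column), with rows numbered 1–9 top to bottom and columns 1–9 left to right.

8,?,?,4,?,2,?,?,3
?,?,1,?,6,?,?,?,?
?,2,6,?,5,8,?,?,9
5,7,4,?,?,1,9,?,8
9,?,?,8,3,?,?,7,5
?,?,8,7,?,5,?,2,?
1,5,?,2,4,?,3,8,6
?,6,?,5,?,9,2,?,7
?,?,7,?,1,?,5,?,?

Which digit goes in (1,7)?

1

(1,2) = 9: row 1 has {2,3,4,8}; col 2 has {2,5,6,7}; box has {1,2,6,8} → only 9 remains.
(1,3) = 5: row 1 has {2,3,4,8,9}; col 3 has {1,4,6,7,8}; box has {1,2,6,8,9} → only 5 remains.
(1,5) = 7: row 1 has {2,3,4,5,8,9}; col 5 has {1,3,4,5,6}; box has {2,4,5,6,8} → only 7 remains.
(2,6) = 3: row 2 has {1,6}; col 6 has {1,2,5,8,9}; box has {2,4,5,6,7,8} → only 3 remains.
(3,4) = 1: row 3 has {2,5,6,8,9}; col 4 has {2,4,5,7,8}; box has {2,3,4,5,6,7,8} → only 1 remains.
(3,8) = 4: row 3 has {1,2,5,6,8,9}; col 8 has {2,7,8}; box has {3,9} → only 4 remains.
(4,4) = 6: row 4 has {1,4,5,7,8,9}; col 4 has {1,2,4,5,7,8}; box has {1,3,5,7,8} → only 6 remains.
(4,5) = 2: row 4 has {1,4,5,6,7,8,9}; col 5 has {1,3,4,5,6,7}; box has {1,3,5,6,7,8} → only 2 remains.
(4,8) = 3: row 4 has {1,2,4,5,6,7,8,9}; col 8 has {2,4,7,8}; box has {2,5,7,8,9} → only 3 remains.
(5,2) = 1: row 5 has {3,5,7,8,9}; col 2 has {2,5,6,7,9}; box has {4,5,7,8,9} → only 1 remains.
(5,3) = 2: row 5 has {1,3,5,7,8,9}; col 3 has {1,4,5,6,7,8}; box has {1,4,5,7,8,9} → only 2 remains.
(5,6) = 4: row 5 has {1,2,3,5,7,8,9}; col 6 has {1,2,3,5,8,9}; box has {1,2,3,5,6,7,8} → only 4 remains.
(5,7) = 6: row 5 has {1,2,3,4,5,7,8,9}; col 7 has {2,3,5,9}; box has {2,3,5,7,8,9} → only 6 remains.
(6,2) = 3: row 6 has {2,5,7,8}; col 2 has {1,2,5,6,7,9}; box has {1,2,4,5,7,8,9} → only 3 remains.
(6,5) = 9: row 6 has {2,3,5,7,8}; col 5 has {1,2,3,4,5,6,7}; box has {1,2,3,4,5,6,7,8} → only 9 remains.
(7,3) = 9: row 7 has {1,2,3,4,5,6,8}; col 3 has {1,2,4,5,6,7,8}; box has {1,5,6,7} → only 9 remains.
(7,6) = 7: row 7 has {1,2,3,4,5,6,8,9}; col 6 has {1,2,3,4,5,8,9}; box has {1,2,4,5,9} → only 7 remains.
(8,3) = 3: row 8 has {2,5,6,7,9}; col 3 has {1,2,4,5,6,7,8,9}; box has {1,5,6,7,9} → only 3 remains.
(8,5) = 8: row 8 has {2,3,5,6,7,9}; col 5 has {1,2,3,4,5,6,7,9}; box has {1,2,4,5,7,9} → only 8 remains.
(8,8) = 1: row 8 has {2,3,5,6,7,8,9}; col 8 has {2,3,4,7,8}; box has {2,3,5,6,7,8} → only 1 remains.
(9,4) = 3: row 9 has {1,5,7}; col 4 has {1,2,4,5,6,7,8}; box has {1,2,4,5,7,8,9} → only 3 remains.
(9,6) = 6: row 9 has {1,3,5,7}; col 6 has {1,2,3,4,5,7,8,9}; box has {1,2,3,4,5,7,8,9} → only 6 remains.
(9,8) = 9: row 9 has {1,3,5,6,7}; col 8 has {1,2,3,4,7,8}; box has {1,2,3,5,6,7,8} → only 9 remains.
(9,9) = 4: row 9 has {1,3,5,6,7,9}; col 9 has {3,5,6,7,8,9}; box has {1,2,3,5,6,7,8,9} → only 4 remains.
(1,7) = 1: row 1 has {2,3,4,5,7,8,9}; col 7 has {2,3,5,6,9}; box has {3,4,9} → only 1 remains.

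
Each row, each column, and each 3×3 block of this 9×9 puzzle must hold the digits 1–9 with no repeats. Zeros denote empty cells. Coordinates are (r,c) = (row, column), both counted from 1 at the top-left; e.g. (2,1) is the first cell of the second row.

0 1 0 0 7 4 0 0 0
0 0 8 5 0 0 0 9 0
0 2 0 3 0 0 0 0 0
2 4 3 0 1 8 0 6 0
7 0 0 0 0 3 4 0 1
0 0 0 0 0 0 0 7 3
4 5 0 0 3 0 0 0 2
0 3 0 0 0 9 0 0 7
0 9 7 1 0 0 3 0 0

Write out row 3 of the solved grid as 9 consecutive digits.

524396718

(2,1) = 3: in row 2, 3 can only go here (every other open cell in that row sees a 3).
(2,9) = 4: in row 2, 4 can only go here (every other open cell in that row sees a 4).
(1,8) = 3: in row 1, 3 can only go here (every other open cell in that row sees a 3).
(3,3) = 4: in row 3, 4 can only go here (every other open cell in that row sees a 4).
(3,7) = 7: in row 3, 7 can only go here (every other open cell in that row sees a 7).
(2,2) = 7: in row 2, 7 can only go here (every other open cell in that row sees a 7).
(4,4) = 7: in row 4, 7 can only go here (every other open cell in that row sees a 7).
(7,6) = 7: in row 7, 7 can only go here (every other open cell in that row sees a 7).
(7,7) = 9: in row 7, 9 can only go here (every other open cell in that row sees a 9).
(4,7) = 5: row 4 has {1,2,3,4,6,7,8}; col 7 has {3,4,7,9}; box has {1,3,4,6,7} → only 5 remains.
(4,9) = 9: row 4 has {1,2,3,4,5,6,7,8}; col 9 has {1,2,3,4,7}; box has {1,3,4,5,6,7} → only 9 remains.
(8,3) = 2: in column 3, 2 can only go here (every other open cell in that column sees a 2).
(5,8) = 2: in column 8, 2 can only go here (every other open cell in that column sees a 2).
(6,7) = 8: row 6 has {3,7}; col 7 has {3,4,5,7,9}; box has {1,2,3,4,5,6,7,9} → only 8 remains.
(6,2) = 6: row 6 has {3,7,8}; col 2 has {1,2,3,4,5,7,9}; box has {2,3,4,7} → only 6 remains.
(5,2) = 8: row 5 has {1,2,3,4,7}; col 2 has {1,2,3,4,5,6,7,9}; box has {2,3,4,6,7} → only 8 remains.
Singles propagation stalls before every target cell is settled. Branch on (1,7) (candidates {2,6}).
  Try (1,7) = 6: this forces (8,7)=1, (2,7)=2, (7,8)=8, (2,5)=6, (2,6)=1; then (3,6) has no candidate left — contradiction.
So (1,7) = 2.
(6,4) = 2 (hidden single in column 4).
(6,6) = 5 (sole candidate).
(5,3) = 5 (hidden single in row 5).
(6,5) = 4 (hidden single in row 6).
(9,8) = 4 (hidden single in row 9).
(8,4) = 4 (hidden single in row 8).
Singles propagation stalls; (3,5) is still open with candidates {6,8,9}.
  Try (3,5) = 6: this forces (2,5)=2, (2,6)=1; then (3,6) has no candidate left — contradiction.
  Try (3,5) = 8: this forces (1,9)=8, (1,1)=5, (3,1)=9, (1,3)=6, (1,4)=9, (5,4)=6; then row 7 has no cell left for 6 — contradiction.
So (3,5) = 9.
(5,5) = 6 (sole candidate).
(2,5) = 2 (sole candidate).
(5,4) = 9 (sole candidate).
(9,6) = 2 (hidden single in row 9).
(1,4) = 8 (hidden single in box 2).
(7,4) = 6 (sole candidate).
(7,3) = 1 (sole candidate).
(7,8) = 8 (sole candidate).
(6,3) = 9 (sole candidate).
(1,3) = 6 (sole candidate).
(1,9) = 5 (sole candidate).
(3,1) = 5: row 3 has {2,3,4,7,9}; col 1 has {2,3,4,7}; box has {1,2,3,4,6,7,8} → only 5 remains.
(3,8) = 1: row 3 has {2,3,4,5,7,9}; col 8 has {2,3,4,6,7,8,9}; box has {2,3,4,5,7,9} → only 1 remains.
(6,1) = 1 (sole candidate).
(8,8) = 5 (sole candidate).
(9,9) = 6 (sole candidate).
(1,1) = 9 (sole candidate).
(2,7) = 6 (sole candidate).
(3,6) = 6: row 3 has {1,2,3,4,5,7,9}; col 6 has {2,3,4,5,7,8,9}; box has {2,3,4,5,7,8,9} → only 6 remains.
(3,9) = 8: row 3 has {1,2,3,4,5,6,7,9}; col 9 has {1,2,3,4,5,6,7,9}; box has {1,2,3,4,5,6,7,9} → only 8 remains.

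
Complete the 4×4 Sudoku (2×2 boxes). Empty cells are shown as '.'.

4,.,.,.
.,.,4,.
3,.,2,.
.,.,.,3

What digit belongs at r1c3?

r4c3 = 1: row 4 has {3}; col 3 has {2,4}; box has {2,3} → only 1 remains.
r1c3 = 3: row 1 has {4}; col 3 has {1,2,4}; box has {4} → only 3 remains.

3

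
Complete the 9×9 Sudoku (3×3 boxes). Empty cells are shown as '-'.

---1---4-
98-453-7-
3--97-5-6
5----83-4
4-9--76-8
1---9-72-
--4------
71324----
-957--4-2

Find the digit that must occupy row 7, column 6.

row 2, column 9 = 1: row 2 has {3,4,5,7,8,9}; col 9 has {2,4,6,8}; box has {4,5,6,7} → only 1 remains.
row 3, column 6 = 2: row 3 has {3,5,6,7,9}; col 6 has {3,7,8}; box has {1,3,4,5,7,9} → only 2 remains.
row 3, column 8 = 8: row 3 has {2,3,5,6,7,9}; col 8 has {2,4,7}; box has {1,4,5,6,7} → only 8 remains.
row 4, column 4 = 6: row 4 has {3,4,5,8}; col 4 has {1,2,4,7,9}; box has {7,8,9} → only 6 remains.
row 6, column 9 = 5: row 6 has {1,2,7,9}; col 9 has {1,2,4,6,8}; box has {2,3,4,6,7,8} → only 5 remains.
row 8, column 9 = 9: row 8 has {1,2,3,4,7}; col 9 has {1,2,4,5,6,8}; box has {2,4} → only 9 remains.
row 1, column 6 = 6: row 1 has {1,4}; col 6 has {2,3,7,8}; box has {1,2,3,4,5,7,9} → only 6 remains.
row 1, column 9 = 3: row 1 has {1,4,6}; col 9 has {1,2,4,5,6,8,9}; box has {1,4,5,6,7,8} → only 3 remains.
row 2, column 7 = 2: row 2 has {1,3,4,5,7,8,9}; col 7 has {3,4,5,6,7}; box has {1,3,4,5,6,7,8} → only 2 remains.
row 3, column 2 = 4: row 3 has {2,3,5,6,7,8,9}; col 2 has {1,8,9}; box has {3,8,9} → only 4 remains.
row 3, column 3 = 1: row 3 has {2,3,4,5,6,7,8,9}; col 3 has {3,4,5,9}; box has {3,4,8,9} → only 1 remains.
row 5, column 8 = 1: row 5 has {4,6,7,8,9}; col 8 has {2,4,7,8}; box has {2,3,4,5,6,7,8} → only 1 remains.
row 6, column 4 = 3: row 6 has {1,2,5,7,9}; col 4 has {1,2,4,6,7,9}; box has {6,7,8,9} → only 3 remains.
row 6, column 6 = 4: row 6 has {1,2,3,5,7,9}; col 6 has {2,3,6,7,8}; box has {3,6,7,8,9} → only 4 remains.
row 7, column 9 = 7: row 7 has {4}; col 9 has {1,2,3,4,5,6,8,9}; box has {2,4,9} → only 7 remains.
row 8, column 6 = 5: row 8 has {1,2,3,4,7,9}; col 6 has {2,3,4,6,7,8}; box has {2,4,7} → only 5 remains.
row 8, column 7 = 8: row 8 has {1,2,3,4,5,7,9}; col 7 has {2,3,4,5,6,7}; box has {2,4,7,9} → only 8 remains.
row 8, column 8 = 6: row 8 has {1,2,3,4,5,7,8,9}; col 8 has {1,2,4,7,8}; box has {2,4,7,8,9} → only 6 remains.
row 9, column 6 = 1: row 9 has {2,4,5,7,9}; col 6 has {2,3,4,5,6,7,8}; box has {2,4,5,7} → only 1 remains.
row 9, column 8 = 3: row 9 has {1,2,4,5,7,9}; col 8 has {1,2,4,6,7,8}; box has {2,4,6,7,8,9} → only 3 remains.
row 1, column 1 = 2: row 1 has {1,3,4,6}; col 1 has {1,3,4,5,7,9}; box has {1,3,4,8,9} → only 2 remains.
row 1, column 3 = 7: row 1 has {1,2,3,4,6}; col 3 has {1,3,4,5,9}; box has {1,2,3,4,8,9} → only 7 remains.
row 1, column 5 = 8: row 1 has {1,2,3,4,6,7}; col 5 has {4,5,7,9}; box has {1,2,3,4,5,6,7,9} → only 8 remains.
row 1, column 7 = 9: row 1 has {1,2,3,4,6,7,8}; col 7 has {2,3,4,5,6,7,8}; box has {1,2,3,4,5,6,7,8} → only 9 remains.
row 2, column 3 = 6: row 2 has {1,2,3,4,5,7,8,9}; col 3 has {1,3,4,5,7,9}; box has {1,2,3,4,7,8,9} → only 6 remains.
row 4, column 3 = 2: row 4 has {3,4,5,6,8}; col 3 has {1,3,4,5,6,7,9}; box has {1,4,5,9} → only 2 remains.
row 4, column 5 = 1: row 4 has {2,3,4,5,6,8}; col 5 has {4,5,7,8,9}; box has {3,4,6,7,8,9} → only 1 remains.
row 4, column 8 = 9: row 4 has {1,2,3,4,5,6,8}; col 8 has {1,2,3,4,6,7,8}; box has {1,2,3,4,5,6,7,8} → only 9 remains.
row 5, column 2 = 3: row 5 has {1,4,6,7,8,9}; col 2 has {1,4,8,9}; box has {1,2,4,5,9} → only 3 remains.
row 5, column 4 = 5: row 5 has {1,3,4,6,7,8,9}; col 4 has {1,2,3,4,6,7,9}; box has {1,3,4,6,7,8,9} → only 5 remains.
row 5, column 5 = 2: row 5 has {1,3,4,5,6,7,8,9}; col 5 has {1,4,5,7,8,9}; box has {1,3,4,5,6,7,8,9} → only 2 remains.
row 6, column 2 = 6: row 6 has {1,2,3,4,5,7,9}; col 2 has {1,3,4,8,9}; box has {1,2,3,4,5,9} → only 6 remains.
row 6, column 3 = 8: row 6 has {1,2,3,4,5,6,7,9}; col 3 has {1,2,3,4,5,6,7,9}; box has {1,2,3,4,5,6,9} → only 8 remains.
row 7, column 2 = 2: row 7 has {4,7}; col 2 has {1,3,4,6,8,9}; box has {1,3,4,5,7,9} → only 2 remains.
row 7, column 4 = 8: row 7 has {2,4,7}; col 4 has {1,2,3,4,5,6,7,9}; box has {1,2,4,5,7} → only 8 remains.
row 7, column 6 = 9: row 7 has {2,4,7,8}; col 6 has {1,2,3,4,5,6,7,8}; box has {1,2,4,5,7,8} → only 9 remains.

9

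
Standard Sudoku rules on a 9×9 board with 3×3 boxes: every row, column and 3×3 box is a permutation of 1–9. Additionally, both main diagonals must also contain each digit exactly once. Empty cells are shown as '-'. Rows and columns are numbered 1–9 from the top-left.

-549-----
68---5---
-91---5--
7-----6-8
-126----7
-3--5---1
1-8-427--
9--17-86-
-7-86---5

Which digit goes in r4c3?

9

r4c2 = 4 (sole candidate).
r6c1 = 8 (sole candidate).
r7c2 = 6 (sole candidate).
r8c2 = 2 (sole candidate).
r8c6 = 3 (sole candidate).
r8c9 = 4 (sole candidate).
r9c3 = 3 (sole candidate).
r9c6 = 9 (sole candidate).
r2c3 = 7 (sole candidate).
r4c6 = 1 (sole candidate).
r5c1 = 5 (sole candidate).
r6c6 = 4 (sole candidate).
r7c4 = 5 (sole candidate).
r8c3 = 5 (sole candidate).
r9c1 = 4 (sole candidate).
r4c3 = 9: row 4 has {1,4,6,7,8}; col 3 has {1,2,3,4,5,7,8}; box has {1,2,3,4,5,7,8} → only 9 remains.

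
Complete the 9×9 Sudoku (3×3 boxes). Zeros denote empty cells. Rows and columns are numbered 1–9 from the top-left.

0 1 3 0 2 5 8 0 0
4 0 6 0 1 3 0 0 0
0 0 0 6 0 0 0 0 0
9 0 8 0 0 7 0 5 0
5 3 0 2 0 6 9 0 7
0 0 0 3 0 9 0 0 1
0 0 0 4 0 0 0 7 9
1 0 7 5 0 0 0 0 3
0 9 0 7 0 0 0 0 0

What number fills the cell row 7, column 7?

5

row 1, column 1 = 7: row 1 has {1,2,3,5,8}; col 1 has {1,4,5,9}; box has {1,3,4,6} → only 7 remains.
row 1, column 4 = 9: row 1 has {1,2,3,5,7,8}; col 4 has {2,3,4,5,6,7}; box has {1,2,3,5,6} → only 9 remains.
row 2, column 4 = 8: row 2 has {1,3,4,6}; col 4 has {2,3,4,5,6,7,9}; box has {1,2,3,5,6,9} → only 8 remains.
row 3, column 6 = 4: row 3 has {6}; col 6 has {3,5,6,7,9}; box has {1,2,3,5,6,8,9} → only 4 remains.
row 4, column 4 = 1: row 4 has {5,7,8,9}; col 4 has {2,3,4,5,6,7,8,9}; box has {2,3,6,7,9} → only 1 remains.
row 4, column 5 = 4: row 4 has {1,5,7,8,9}; col 5 has {1,2}; box has {1,2,3,6,7,9} → only 4 remains.
row 5, column 5 = 8: row 5 has {2,3,5,6,7,9}; col 5 has {1,2,4}; box has {1,2,3,4,6,7,9} → only 8 remains.
row 5, column 8 = 4: row 5 has {2,3,5,6,7,8,9}; col 8 has {5,7}; box has {1,5,7,9} → only 4 remains.
row 6, column 5 = 5: row 6 has {1,3,9}; col 5 has {1,2,4,8}; box has {1,2,3,4,6,7,8,9} → only 5 remains.
row 1, column 8 = 6: row 1 has {1,2,3,5,7,8,9}; col 8 has {4,5,7}; box has {8} → only 6 remains.
row 1, column 9 = 4: row 1 has {1,2,3,5,6,7,8,9}; col 9 has {1,3,7,9}; box has {6,8} → only 4 remains.
row 3, column 5 = 7: row 3 has {4,6}; col 5 has {1,2,4,5,8}; box has {1,2,3,4,5,6,8,9} → only 7 remains.
row 5, column 3 = 1: row 5 has {2,3,4,5,6,7,8,9}; col 3 has {3,6,7,8}; box has {3,5,8,9} → only 1 remains.
row 2, column 8 = 9: in row 2, 9 can only go here (every other open cell in that row sees a 9).
row 2, column 7 = 7: in row 2, 7 can only go here (every other open cell in that row sees a 7).
row 3, column 3 = 9: in row 3, 9 can only go here (every other open cell in that row sees a 9).
row 4, column 7 = 3: in row 4, 3 can only go here (every other open cell in that row sees a 3).
row 3, column 8 = 3: in row 3, 3 can only go here (every other open cell in that row sees a 3).
row 3, column 7 = 1: in row 3, 1 can only go here (every other open cell in that row sees a 1).
row 6, column 2 = 7: in row 6, 7 can only go here (every other open cell in that row sees a 7).
row 6, column 8 = 8: in row 6, 8 can only go here (every other open cell in that row sees an 8).
row 8, column 8 = 2: row 8 has {1,3,5,7}; col 8 has {3,4,5,6,7,8,9}; box has {3,7,9} → only 2 remains.
row 9, column 8 = 1: row 9 has {7,9}; col 8 has {2,3,4,5,6,7,8,9}; box has {2,3,7,9} → only 1 remains.
row 8, column 6 = 8: row 8 has {1,2,3,5,7}; col 6 has {3,4,5,6,7,9}; box has {4,5,7} → only 8 remains.
row 9, column 6 = 2: row 9 has {1,7,9}; col 6 has {3,4,5,6,7,8,9}; box has {4,5,7,8} → only 2 remains.
row 7, column 6 = 1: row 7 has {4,7,9}; col 6 has {2,3,4,5,6,7,8,9}; box has {2,4,5,7,8} → only 1 remains.
row 6, column 3 = 4: in row 6, 4 can only go here (every other open cell in that row sees a 4).
row 9, column 3 = 5: row 9 has {1,2,7,9}; col 3 has {1,3,4,6,7,8,9}; box has {1,7,9} → only 5 remains.
row 7, column 3 = 2: row 7 has {1,4,7,9}; col 3 has {1,3,4,5,6,7,8,9}; box has {1,5,7,9} → only 2 remains.
row 7, column 7 = 5: in row 7, 5 can only go here (every other open cell in that row sees a 5).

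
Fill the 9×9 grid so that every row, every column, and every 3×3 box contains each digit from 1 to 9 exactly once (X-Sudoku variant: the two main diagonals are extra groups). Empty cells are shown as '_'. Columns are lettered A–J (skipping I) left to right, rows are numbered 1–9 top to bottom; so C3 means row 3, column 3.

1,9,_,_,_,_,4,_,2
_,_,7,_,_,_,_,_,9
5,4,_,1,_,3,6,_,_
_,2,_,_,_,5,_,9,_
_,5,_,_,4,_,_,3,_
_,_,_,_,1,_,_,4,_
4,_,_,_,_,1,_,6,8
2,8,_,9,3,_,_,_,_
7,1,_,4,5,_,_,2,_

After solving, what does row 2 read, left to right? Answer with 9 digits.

H2 = 1: row 2 has {7,9}; col 8 has {2,3,4,6,9}; box has {2,4,6,9}; anti-diagonal has {2,4,5,6,7,8} → only 1 remains.
J3 = 7: row 3 has {1,3,4,5,6}; col 9 has {2,8,9}; box has {1,2,4,6,9} → only 7 remains.
D6 = 3: row 6 has {1,4}; col 4 has {1,4,9}; box has {1,4,5}; anti-diagonal has {1,2,4,5,6,7,8} → only 3 remains.
B7 = 3: row 7 has {1,4,6,8}; col 2 has {1,2,4,5,8,9}; box has {1,2,4,7,8} → only 3 remains.
C7 = 9: row 7 has {1,3,4,6,8}; col 3 has {7}; box has {1,2,3,4,7,8}; anti-diagonal has {1,2,3,4,5,6,7,8} → only 9 remains.
C9 = 6: row 9 has {1,2,4,5,7}; col 3 has {7,9}; box has {1,2,3,4,7,8,9} → only 6 remains.
F9 = 8: row 9 has {1,2,4,5,6,7}; col 6 has {1,3,5}; box has {1,3,4,5,9} → only 8 remains.
J9 = 3: row 9 has {1,2,4,5,6,7,8}; col 9 has {2,7,8,9}; box has {2,6,8}; main diagonal has {1,4} → only 3 remains.
B2 = 6: row 2 has {1,7,9}; col 2 has {1,2,3,4,5,8,9}; box has {1,4,5,7,9}; main diagonal has {1,3,4} → only 6 remains.
H3 = 8: row 3 has {1,3,4,5,6,7}; col 8 has {1,2,3,4,6,9}; box has {1,2,4,6,7,9} → only 8 remains.
B6 = 7: row 6 has {1,3,4}; col 2 has {1,2,3,4,5,6,8,9}; box has {2,5} → only 7 remains.
C6 = 8: row 6 has {1,3,4,7}; col 3 has {6,7,9}; box has {2,5,7} → only 8 remains.
C8 = 5: row 8 has {2,3,8,9}; col 3 has {6,7,8,9}; box has {1,2,3,4,6,7,8,9} → only 5 remains.
H8 = 7: row 8 has {2,3,5,8,9}; col 8 has {1,2,3,4,6,8,9}; box has {2,3,6,8}; main diagonal has {1,3,4,6} → only 7 remains.
G9 = 9: row 9 has {1,2,3,4,5,6,7,8}; col 7 has {4,6}; box has {2,3,6,7,8} → only 9 remains.
C1 = 3: row 1 has {1,2,4,9}; col 3 has {5,6,7,8,9}; box has {1,4,5,6,7,9} → only 3 remains.
H1 = 5: row 1 has {1,2,3,4,9}; col 8 has {1,2,3,4,6,7,8,9}; box has {1,2,4,6,7,8,9} → only 5 remains.
A2 = 8: row 2 has {1,6,7,9}; col 1 has {1,2,4,5,7}; box has {1,3,4,5,6,7,9} → only 8 remains.
E2 = 2: row 2 has {1,6,7,8,9}; col 5 has {1,3,4,5}; box has {1,3} → only 2 remains.
F2 = 4: row 2 has {1,2,6,7,8,9}; col 6 has {1,3,5,8}; box has {1,2,3} → only 4 remains.
G2 = 3: row 2 has {1,2,4,6,7,8,9}; col 7 has {4,6,9}; box has {1,2,4,5,6,7,8,9} → only 3 remains.
C3 = 2: row 3 has {1,3,4,5,6,7,8}; col 3 has {3,5,6,7,8,9}; box has {1,3,4,5,6,7,8,9}; main diagonal has {1,3,4,6,7} → only 2 remains.
E3 = 9: row 3 has {1,2,3,4,5,6,7,8}; col 5 has {1,2,3,4,5}; box has {1,2,3,4} → only 9 remains.
D4 = 8: row 4 has {2,5,9}; col 4 has {1,3,4,9}; box has {1,3,4,5}; main diagonal has {1,2,3,4,6,7} → only 8 remains.
C5 = 1: row 5 has {3,4,5}; col 3 has {2,3,5,6,7,8,9}; box has {2,5,7,8} → only 1 remains.
J5 = 6: row 5 has {1,3,4,5}; col 9 has {2,3,7,8,9}; box has {3,4,9} → only 6 remains.
F6 = 9: row 6 has {1,3,4,7,8}; col 6 has {1,3,4,5,8}; box has {1,3,4,5,8}; main diagonal has {1,2,3,4,6,7,8} → only 9 remains.
J6 = 5: row 6 has {1,3,4,7,8,9}; col 9 has {2,3,6,7,8,9}; box has {3,4,6,9} → only 5 remains.
E7 = 7: row 7 has {1,3,4,6,8,9}; col 5 has {1,2,3,4,5,9}; box has {1,3,4,5,8,9} → only 7 remains.
G7 = 5: row 7 has {1,3,4,6,7,8,9}; col 7 has {3,4,6,9}; box has {2,3,6,7,8,9}; main diagonal has {1,2,3,4,6,7,8,9} → only 5 remains.
F8 = 6: row 8 has {2,3,5,7,8,9}; col 6 has {1,3,4,5,8,9}; box has {1,3,4,5,7,8,9} → only 6 remains.
G8 = 1: row 8 has {2,3,5,6,7,8,9}; col 7 has {3,4,5,6,9}; box has {2,3,5,6,7,8,9} → only 1 remains.
J8 = 4: row 8 has {1,2,3,5,6,7,8,9}; col 9 has {2,3,5,6,7,8,9}; box has {1,2,3,5,6,7,8,9} → only 4 remains.
F1 = 7: row 1 has {1,2,3,4,5,9}; col 6 has {1,3,4,5,6,8,9}; box has {1,2,3,4,9} → only 7 remains.
D2 = 5: row 2 has {1,2,3,4,6,7,8,9}; col 4 has {1,3,4,8,9}; box has {1,2,3,4,7,9} → only 5 remains.

867524319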